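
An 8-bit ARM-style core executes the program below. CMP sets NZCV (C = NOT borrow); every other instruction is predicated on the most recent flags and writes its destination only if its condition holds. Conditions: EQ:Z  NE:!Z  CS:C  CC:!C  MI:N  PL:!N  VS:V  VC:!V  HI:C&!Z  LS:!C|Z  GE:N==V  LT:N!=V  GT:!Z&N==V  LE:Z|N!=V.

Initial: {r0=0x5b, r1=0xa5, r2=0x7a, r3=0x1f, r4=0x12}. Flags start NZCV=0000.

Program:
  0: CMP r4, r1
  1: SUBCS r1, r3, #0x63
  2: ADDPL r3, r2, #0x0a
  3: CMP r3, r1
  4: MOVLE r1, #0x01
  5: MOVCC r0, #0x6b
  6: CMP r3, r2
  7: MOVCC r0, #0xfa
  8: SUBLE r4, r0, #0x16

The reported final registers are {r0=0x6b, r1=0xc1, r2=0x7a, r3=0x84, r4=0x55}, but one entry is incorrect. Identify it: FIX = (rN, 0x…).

FIX = (r1, 0x01)

[0] flags=0000 → (cmp)
[1] flags=0000 CS?F → skip
[2] flags=0000 PL?T → r3=0x84
[3] flags=1000 → (cmp)
[4] flags=1000 LE?T → r1=0x01
[5] flags=1000 CC?T → r0=0x6b
[6] flags=0011 → (cmp)
[7] flags=0011 CC?F → skip
[8] flags=0011 LE?T → r4=0x55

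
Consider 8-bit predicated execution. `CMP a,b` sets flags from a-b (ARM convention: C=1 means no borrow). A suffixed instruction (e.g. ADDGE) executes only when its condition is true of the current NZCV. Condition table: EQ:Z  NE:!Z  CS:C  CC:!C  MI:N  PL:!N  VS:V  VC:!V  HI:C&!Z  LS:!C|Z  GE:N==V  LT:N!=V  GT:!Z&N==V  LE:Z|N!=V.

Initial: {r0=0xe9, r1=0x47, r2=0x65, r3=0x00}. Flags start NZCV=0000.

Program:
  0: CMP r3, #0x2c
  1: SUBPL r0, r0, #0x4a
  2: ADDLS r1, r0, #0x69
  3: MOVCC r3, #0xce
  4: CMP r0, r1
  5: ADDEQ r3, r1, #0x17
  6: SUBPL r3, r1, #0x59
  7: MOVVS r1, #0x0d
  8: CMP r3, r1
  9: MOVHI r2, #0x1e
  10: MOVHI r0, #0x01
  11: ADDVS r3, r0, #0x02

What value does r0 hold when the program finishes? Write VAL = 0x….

0: ✓ CMP  NZCV=1000
1: · SUBPL
2: ✓ ADDLS  r1←0x52
3: ✓ MOVCC  r3←0xce
4: ✓ CMP  NZCV=1010
5: · ADDEQ
6: · SUBPL
7: · MOVVS
8: ✓ CMP  NZCV=0011
9: ✓ MOVHI  r2←0x1e
10: ✓ MOVHI  r0←0x01
11: ✓ ADDVS  r3←0x03

VAL = 0x01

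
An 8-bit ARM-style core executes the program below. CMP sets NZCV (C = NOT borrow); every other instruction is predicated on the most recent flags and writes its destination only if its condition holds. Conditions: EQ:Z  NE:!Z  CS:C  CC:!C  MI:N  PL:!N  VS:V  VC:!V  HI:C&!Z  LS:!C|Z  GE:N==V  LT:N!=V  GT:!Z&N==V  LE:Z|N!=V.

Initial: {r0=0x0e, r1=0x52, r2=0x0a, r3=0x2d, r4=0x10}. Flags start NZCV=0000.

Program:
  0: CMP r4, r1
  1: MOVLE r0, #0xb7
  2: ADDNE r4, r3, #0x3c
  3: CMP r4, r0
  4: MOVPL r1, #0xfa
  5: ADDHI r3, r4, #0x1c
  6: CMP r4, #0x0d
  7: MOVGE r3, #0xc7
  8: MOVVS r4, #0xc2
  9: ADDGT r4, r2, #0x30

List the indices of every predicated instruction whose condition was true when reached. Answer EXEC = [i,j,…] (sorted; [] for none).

0: ✓ CMP  NZCV=1000
1: ✓ MOVLE  r0←0xb7
2: ✓ ADDNE  r4←0x69
3: ✓ CMP  NZCV=1001
4: · MOVPL
5: · ADDHI
6: ✓ CMP  NZCV=0010
7: ✓ MOVGE  r3←0xc7
8: · MOVVS
9: ✓ ADDGT  r4←0x3a

EXEC = [1,2,7,9]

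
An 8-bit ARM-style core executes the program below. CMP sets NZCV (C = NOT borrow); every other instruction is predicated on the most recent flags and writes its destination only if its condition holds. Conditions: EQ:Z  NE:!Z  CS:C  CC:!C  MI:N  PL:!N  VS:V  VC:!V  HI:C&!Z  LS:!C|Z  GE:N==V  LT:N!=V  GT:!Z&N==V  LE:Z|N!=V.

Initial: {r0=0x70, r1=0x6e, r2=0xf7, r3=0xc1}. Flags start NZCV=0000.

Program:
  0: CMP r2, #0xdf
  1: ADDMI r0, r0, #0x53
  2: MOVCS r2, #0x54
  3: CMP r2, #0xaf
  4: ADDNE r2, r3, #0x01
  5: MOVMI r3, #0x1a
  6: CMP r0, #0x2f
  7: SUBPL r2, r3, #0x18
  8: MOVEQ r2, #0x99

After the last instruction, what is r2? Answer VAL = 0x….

VAL = 0x02

[0] flags=0010 → (cmp)
[1] flags=0010 MI?F → skip
[2] flags=0010 CS?T → r2=0x54
[3] flags=1001 → (cmp)
[4] flags=1001 NE?T → r2=0xc2
[5] flags=1001 MI?T → r3=0x1a
[6] flags=0010 → (cmp)
[7] flags=0010 PL?T → r2=0x02
[8] flags=0010 EQ?F → skip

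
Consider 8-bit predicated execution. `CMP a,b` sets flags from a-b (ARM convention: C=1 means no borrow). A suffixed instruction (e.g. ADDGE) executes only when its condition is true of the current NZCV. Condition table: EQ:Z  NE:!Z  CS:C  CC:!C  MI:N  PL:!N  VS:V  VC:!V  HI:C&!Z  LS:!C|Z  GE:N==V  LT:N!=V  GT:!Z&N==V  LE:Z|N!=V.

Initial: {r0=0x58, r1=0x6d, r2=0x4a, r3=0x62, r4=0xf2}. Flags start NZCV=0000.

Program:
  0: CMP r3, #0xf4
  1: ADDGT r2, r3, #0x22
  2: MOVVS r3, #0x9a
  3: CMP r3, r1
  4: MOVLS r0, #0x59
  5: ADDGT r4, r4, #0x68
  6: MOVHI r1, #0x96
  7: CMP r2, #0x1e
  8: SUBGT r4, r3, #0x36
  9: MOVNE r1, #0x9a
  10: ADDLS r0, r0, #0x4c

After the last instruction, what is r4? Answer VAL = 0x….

[0] flags=0000 → (cmp)
[1] flags=0000 GT?T → r2=0x84
[2] flags=0000 VS?F → skip
[3] flags=1000 → (cmp)
[4] flags=1000 LS?T → r0=0x59
[5] flags=1000 GT?F → skip
[6] flags=1000 HI?F → skip
[7] flags=0011 → (cmp)
[8] flags=0011 GT?F → skip
[9] flags=0011 NE?T → r1=0x9a
[10] flags=0011 LS?F → skip

VAL = 0xf2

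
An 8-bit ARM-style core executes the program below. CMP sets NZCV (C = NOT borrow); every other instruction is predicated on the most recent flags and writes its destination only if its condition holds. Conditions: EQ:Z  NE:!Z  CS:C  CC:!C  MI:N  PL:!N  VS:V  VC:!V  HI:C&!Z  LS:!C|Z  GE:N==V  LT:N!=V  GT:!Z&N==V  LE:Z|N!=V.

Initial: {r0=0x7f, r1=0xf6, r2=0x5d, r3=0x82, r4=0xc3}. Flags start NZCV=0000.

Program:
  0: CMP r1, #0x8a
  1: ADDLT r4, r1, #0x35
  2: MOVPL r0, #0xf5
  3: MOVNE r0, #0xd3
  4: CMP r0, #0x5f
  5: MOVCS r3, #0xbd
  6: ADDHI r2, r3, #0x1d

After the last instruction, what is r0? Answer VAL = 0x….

VAL = 0xd3

0: ✓ CMP  NZCV=0010
1: · ADDLT
2: ✓ MOVPL  r0←0xf5
3: ✓ MOVNE  r0←0xd3
4: ✓ CMP  NZCV=0011
5: ✓ MOVCS  r3←0xbd
6: ✓ ADDHI  r2←0xda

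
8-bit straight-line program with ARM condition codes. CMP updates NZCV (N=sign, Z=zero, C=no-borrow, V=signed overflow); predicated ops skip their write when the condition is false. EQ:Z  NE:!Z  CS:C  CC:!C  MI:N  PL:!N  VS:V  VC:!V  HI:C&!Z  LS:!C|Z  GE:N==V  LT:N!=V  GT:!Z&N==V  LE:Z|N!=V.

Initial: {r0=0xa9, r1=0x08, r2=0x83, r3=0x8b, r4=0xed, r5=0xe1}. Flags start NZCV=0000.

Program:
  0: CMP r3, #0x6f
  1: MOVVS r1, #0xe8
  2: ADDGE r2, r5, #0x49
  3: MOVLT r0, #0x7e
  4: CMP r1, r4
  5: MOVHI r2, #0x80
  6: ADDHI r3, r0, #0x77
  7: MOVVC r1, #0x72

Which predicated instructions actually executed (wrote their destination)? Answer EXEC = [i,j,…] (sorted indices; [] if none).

EXEC = [1,3,7]

[0] flags=0011 → (cmp)
[1] flags=0011 VS?T → r1=0xe8
[2] flags=0011 GE?F → skip
[3] flags=0011 LT?T → r0=0x7e
[4] flags=1000 → (cmp)
[5] flags=1000 HI?F → skip
[6] flags=1000 HI?F → skip
[7] flags=1000 VC?T → r1=0x72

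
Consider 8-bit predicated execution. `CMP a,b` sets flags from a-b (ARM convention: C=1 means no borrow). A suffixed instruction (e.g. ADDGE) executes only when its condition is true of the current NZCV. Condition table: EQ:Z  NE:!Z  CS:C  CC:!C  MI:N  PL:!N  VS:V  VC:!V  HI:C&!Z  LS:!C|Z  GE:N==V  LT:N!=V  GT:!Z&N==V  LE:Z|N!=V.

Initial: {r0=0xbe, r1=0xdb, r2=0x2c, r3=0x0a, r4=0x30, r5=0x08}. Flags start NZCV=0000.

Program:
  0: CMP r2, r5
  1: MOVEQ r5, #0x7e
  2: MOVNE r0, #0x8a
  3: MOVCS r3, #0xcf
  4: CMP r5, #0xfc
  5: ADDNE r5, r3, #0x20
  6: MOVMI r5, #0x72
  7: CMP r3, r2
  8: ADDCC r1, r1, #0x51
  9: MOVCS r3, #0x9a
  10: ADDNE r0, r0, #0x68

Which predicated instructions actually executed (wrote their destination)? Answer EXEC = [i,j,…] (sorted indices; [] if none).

EXEC = [2,3,5,9,10]

[0] flags=0010 → (cmp)
[1] flags=0010 EQ?F → skip
[2] flags=0010 NE?T → r0=0x8a
[3] flags=0010 CS?T → r3=0xcf
[4] flags=0000 → (cmp)
[5] flags=0000 NE?T → r5=0xef
[6] flags=0000 MI?F → skip
[7] flags=1010 → (cmp)
[8] flags=1010 CC?F → skip
[9] flags=1010 CS?T → r3=0x9a
[10] flags=1010 NE?T → r0=0xf2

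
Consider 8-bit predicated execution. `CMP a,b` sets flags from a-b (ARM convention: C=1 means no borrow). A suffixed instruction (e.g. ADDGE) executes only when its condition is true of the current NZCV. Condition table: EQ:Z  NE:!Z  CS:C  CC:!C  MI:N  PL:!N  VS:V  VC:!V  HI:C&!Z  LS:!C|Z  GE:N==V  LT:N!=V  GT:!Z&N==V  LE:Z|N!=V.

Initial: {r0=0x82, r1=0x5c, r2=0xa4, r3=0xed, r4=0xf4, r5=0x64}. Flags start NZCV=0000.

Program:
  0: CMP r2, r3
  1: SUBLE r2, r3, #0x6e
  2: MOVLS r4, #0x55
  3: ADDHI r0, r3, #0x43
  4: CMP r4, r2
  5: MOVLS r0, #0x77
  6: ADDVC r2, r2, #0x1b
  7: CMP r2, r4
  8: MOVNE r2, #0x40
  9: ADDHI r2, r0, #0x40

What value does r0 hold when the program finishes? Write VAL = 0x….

VAL = 0x77

[0] flags=1000 → (cmp)
[1] flags=1000 LE?T → r2=0x7f
[2] flags=1000 LS?T → r4=0x55
[3] flags=1000 HI?F → skip
[4] flags=1000 → (cmp)
[5] flags=1000 LS?T → r0=0x77
[6] flags=1000 VC?T → r2=0x9a
[7] flags=0011 → (cmp)
[8] flags=0011 NE?T → r2=0x40
[9] flags=0011 HI?T → r2=0xb7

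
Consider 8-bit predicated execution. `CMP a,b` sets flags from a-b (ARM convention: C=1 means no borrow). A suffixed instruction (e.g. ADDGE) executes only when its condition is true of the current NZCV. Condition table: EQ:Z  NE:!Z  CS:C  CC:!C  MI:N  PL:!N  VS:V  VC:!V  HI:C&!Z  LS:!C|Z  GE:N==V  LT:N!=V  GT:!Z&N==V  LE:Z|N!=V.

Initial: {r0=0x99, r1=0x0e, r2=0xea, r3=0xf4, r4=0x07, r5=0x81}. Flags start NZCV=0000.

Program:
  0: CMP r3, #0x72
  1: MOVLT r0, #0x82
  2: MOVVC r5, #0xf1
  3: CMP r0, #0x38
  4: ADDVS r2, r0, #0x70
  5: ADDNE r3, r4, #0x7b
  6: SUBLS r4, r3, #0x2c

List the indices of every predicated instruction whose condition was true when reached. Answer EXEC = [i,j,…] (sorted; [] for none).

EXEC = [1,2,4,5]

0: ✓ CMP  NZCV=1010
1: ✓ MOVLT  r0←0x82
2: ✓ MOVVC  r5←0xf1
3: ✓ CMP  NZCV=0011
4: ✓ ADDVS  r2←0xf2
5: ✓ ADDNE  r3←0x82
6: · SUBLS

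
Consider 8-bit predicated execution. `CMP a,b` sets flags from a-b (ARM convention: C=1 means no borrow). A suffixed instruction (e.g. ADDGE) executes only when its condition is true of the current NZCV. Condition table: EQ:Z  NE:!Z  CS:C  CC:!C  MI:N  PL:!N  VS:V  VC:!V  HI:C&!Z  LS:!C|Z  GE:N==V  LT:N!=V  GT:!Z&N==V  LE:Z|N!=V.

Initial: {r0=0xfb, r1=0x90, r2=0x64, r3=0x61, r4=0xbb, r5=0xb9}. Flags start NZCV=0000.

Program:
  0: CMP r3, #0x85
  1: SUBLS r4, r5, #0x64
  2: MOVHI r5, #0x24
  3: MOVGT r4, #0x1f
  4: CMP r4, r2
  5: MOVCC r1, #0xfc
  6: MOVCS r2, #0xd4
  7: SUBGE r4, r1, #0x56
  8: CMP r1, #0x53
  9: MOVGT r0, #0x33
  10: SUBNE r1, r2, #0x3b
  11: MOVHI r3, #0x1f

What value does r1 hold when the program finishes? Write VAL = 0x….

[0] flags=1001 → (cmp)
[1] flags=1001 LS?T → r4=0x55
[2] flags=1001 HI?F → skip
[3] flags=1001 GT?T → r4=0x1f
[4] flags=1000 → (cmp)
[5] flags=1000 CC?T → r1=0xfc
[6] flags=1000 CS?F → skip
[7] flags=1000 GE?F → skip
[8] flags=1010 → (cmp)
[9] flags=1010 GT?F → skip
[10] flags=1010 NE?T → r1=0x29
[11] flags=1010 HI?T → r3=0x1f

VAL = 0x29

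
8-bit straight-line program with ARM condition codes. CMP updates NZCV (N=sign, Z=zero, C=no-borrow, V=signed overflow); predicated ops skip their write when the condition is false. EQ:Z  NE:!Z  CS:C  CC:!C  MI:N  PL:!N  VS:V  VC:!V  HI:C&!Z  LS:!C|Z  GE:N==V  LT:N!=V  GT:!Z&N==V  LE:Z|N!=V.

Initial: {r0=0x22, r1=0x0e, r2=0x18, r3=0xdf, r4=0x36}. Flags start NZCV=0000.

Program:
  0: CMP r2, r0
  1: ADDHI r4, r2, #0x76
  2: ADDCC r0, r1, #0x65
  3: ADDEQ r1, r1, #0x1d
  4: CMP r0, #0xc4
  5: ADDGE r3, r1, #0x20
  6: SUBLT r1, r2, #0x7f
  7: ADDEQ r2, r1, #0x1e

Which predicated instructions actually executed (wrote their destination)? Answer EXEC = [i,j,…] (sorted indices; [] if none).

EXEC = [2,5]

0: ✓ CMP  NZCV=1000
1: · ADDHI
2: ✓ ADDCC  r0←0x73
3: · ADDEQ
4: ✓ CMP  NZCV=1001
5: ✓ ADDGE  r3←0x2e
6: · SUBLT
7: · ADDEQ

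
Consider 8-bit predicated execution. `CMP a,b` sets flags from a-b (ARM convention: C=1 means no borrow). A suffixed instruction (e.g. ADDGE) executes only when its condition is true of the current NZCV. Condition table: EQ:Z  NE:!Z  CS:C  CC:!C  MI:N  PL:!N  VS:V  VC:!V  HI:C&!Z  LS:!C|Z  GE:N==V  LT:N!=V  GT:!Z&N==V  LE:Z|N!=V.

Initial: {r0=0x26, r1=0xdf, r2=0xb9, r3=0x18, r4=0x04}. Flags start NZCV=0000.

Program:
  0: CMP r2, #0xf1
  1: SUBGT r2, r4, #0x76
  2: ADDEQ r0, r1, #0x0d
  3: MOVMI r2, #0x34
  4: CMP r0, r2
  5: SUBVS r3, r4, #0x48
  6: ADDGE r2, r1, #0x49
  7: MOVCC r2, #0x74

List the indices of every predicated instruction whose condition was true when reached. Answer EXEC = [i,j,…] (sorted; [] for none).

0: ✓ CMP  NZCV=1000
1: · SUBGT
2: · ADDEQ
3: ✓ MOVMI  r2←0x34
4: ✓ CMP  NZCV=1000
5: · SUBVS
6: · ADDGE
7: ✓ MOVCC  r2←0x74

EXEC = [3,7]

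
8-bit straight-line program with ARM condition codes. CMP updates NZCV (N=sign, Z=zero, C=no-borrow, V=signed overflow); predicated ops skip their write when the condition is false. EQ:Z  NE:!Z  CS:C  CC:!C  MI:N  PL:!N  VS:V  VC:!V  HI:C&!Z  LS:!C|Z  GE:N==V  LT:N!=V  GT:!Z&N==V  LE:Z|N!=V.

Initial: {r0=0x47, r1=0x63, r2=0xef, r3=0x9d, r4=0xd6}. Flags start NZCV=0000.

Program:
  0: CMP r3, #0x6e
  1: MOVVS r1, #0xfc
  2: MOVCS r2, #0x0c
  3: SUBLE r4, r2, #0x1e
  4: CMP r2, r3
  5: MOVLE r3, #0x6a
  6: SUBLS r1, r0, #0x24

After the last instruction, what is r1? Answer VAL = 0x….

VAL = 0x23

0: ✓ CMP  NZCV=0011
1: ✓ MOVVS  r1←0xfc
2: ✓ MOVCS  r2←0x0c
3: ✓ SUBLE  r4←0xee
4: ✓ CMP  NZCV=0000
5: · MOVLE
6: ✓ SUBLS  r1←0x23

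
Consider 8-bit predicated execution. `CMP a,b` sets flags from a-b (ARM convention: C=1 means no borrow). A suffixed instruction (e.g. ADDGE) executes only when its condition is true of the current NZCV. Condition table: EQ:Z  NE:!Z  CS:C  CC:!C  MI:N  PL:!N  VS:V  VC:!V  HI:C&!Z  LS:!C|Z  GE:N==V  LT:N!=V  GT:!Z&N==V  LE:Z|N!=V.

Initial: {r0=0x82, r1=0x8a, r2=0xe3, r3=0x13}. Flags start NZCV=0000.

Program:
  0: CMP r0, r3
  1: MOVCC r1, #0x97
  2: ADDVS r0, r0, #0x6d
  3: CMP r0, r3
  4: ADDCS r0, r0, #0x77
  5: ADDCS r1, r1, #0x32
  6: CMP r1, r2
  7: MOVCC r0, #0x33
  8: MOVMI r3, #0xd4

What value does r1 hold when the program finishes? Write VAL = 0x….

[0] flags=0011 → (cmp)
[1] flags=0011 CC?F → skip
[2] flags=0011 VS?T → r0=0xef
[3] flags=1010 → (cmp)
[4] flags=1010 CS?T → r0=0x66
[5] flags=1010 CS?T → r1=0xbc
[6] flags=1000 → (cmp)
[7] flags=1000 CC?T → r0=0x33
[8] flags=1000 MI?T → r3=0xd4

VAL = 0xbc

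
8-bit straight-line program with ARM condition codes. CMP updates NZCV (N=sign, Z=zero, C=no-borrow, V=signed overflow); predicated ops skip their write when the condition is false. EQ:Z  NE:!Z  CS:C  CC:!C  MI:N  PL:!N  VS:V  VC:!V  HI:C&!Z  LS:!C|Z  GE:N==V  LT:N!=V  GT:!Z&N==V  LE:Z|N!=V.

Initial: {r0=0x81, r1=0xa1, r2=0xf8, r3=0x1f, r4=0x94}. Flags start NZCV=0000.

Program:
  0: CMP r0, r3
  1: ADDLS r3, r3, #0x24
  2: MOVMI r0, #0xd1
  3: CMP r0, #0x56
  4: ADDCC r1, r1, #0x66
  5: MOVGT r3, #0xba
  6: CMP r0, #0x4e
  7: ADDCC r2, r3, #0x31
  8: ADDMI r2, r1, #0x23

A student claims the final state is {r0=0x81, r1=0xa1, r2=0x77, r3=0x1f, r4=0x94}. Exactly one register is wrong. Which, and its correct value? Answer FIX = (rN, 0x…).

FIX = (r2, 0xf8)

[0] flags=0011 → (cmp)
[1] flags=0011 LS?F → skip
[2] flags=0011 MI?F → skip
[3] flags=0011 → (cmp)
[4] flags=0011 CC?F → skip
[5] flags=0011 GT?F → skip
[6] flags=0011 → (cmp)
[7] flags=0011 CC?F → skip
[8] flags=0011 MI?F → skip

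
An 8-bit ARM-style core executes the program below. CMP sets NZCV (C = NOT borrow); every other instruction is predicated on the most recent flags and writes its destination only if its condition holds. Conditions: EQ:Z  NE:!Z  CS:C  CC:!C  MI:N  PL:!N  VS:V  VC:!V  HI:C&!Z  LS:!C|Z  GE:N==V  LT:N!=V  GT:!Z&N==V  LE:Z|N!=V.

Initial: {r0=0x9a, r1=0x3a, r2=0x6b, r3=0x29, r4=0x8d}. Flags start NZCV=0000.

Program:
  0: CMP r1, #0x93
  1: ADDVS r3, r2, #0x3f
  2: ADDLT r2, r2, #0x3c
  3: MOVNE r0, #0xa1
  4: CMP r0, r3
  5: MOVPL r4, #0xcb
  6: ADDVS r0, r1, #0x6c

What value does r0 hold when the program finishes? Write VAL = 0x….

VAL = 0xa1

0: ✓ CMP  NZCV=1001
1: ✓ ADDVS  r3←0xaa
2: · ADDLT
3: ✓ MOVNE  r0←0xa1
4: ✓ CMP  NZCV=1000
5: · MOVPL
6: · ADDVS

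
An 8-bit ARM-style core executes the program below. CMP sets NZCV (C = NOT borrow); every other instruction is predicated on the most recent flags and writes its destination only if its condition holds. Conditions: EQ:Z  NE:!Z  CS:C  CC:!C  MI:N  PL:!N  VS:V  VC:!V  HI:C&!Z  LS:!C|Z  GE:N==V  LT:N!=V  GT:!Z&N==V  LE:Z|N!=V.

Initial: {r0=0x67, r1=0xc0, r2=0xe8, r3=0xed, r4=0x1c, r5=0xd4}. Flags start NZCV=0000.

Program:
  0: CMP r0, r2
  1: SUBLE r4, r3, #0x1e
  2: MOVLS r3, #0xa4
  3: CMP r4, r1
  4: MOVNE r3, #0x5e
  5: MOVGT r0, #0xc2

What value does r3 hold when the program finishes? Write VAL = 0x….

VAL = 0x5e

0: ✓ CMP  NZCV=0000
1: · SUBLE
2: ✓ MOVLS  r3←0xa4
3: ✓ CMP  NZCV=0000
4: ✓ MOVNE  r3←0x5e
5: ✓ MOVGT  r0←0xc2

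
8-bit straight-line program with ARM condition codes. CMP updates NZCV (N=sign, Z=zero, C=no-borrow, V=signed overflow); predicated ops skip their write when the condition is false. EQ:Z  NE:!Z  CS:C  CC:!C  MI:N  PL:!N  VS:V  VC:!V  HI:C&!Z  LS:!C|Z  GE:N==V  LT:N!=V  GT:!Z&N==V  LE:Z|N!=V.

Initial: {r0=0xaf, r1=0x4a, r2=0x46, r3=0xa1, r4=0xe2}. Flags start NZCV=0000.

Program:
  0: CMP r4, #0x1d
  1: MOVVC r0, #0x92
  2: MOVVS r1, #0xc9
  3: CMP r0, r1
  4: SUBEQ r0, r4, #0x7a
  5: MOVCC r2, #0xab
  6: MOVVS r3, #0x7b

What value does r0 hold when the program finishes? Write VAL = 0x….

0: ✓ CMP  NZCV=1010
1: ✓ MOVVC  r0←0x92
2: · MOVVS
3: ✓ CMP  NZCV=0011
4: · SUBEQ
5: · MOVCC
6: ✓ MOVVS  r3←0x7b

VAL = 0x92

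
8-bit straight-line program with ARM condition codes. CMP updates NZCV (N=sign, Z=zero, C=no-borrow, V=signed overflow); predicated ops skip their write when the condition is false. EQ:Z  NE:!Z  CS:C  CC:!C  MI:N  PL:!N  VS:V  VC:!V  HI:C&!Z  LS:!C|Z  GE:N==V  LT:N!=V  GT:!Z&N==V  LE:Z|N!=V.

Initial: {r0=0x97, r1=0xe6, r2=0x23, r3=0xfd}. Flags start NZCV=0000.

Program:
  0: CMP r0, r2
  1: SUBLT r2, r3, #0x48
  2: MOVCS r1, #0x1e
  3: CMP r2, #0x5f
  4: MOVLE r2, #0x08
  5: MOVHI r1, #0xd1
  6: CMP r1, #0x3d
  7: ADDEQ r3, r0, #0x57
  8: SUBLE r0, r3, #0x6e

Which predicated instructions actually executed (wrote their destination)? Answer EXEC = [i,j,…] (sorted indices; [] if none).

EXEC = [1,2,4,5,8]

0: ✓ CMP  NZCV=0011
1: ✓ SUBLT  r2←0xb5
2: ✓ MOVCS  r1←0x1e
3: ✓ CMP  NZCV=0011
4: ✓ MOVLE  r2←0x08
5: ✓ MOVHI  r1←0xd1
6: ✓ CMP  NZCV=1010
7: · ADDEQ
8: ✓ SUBLE  r0←0x8f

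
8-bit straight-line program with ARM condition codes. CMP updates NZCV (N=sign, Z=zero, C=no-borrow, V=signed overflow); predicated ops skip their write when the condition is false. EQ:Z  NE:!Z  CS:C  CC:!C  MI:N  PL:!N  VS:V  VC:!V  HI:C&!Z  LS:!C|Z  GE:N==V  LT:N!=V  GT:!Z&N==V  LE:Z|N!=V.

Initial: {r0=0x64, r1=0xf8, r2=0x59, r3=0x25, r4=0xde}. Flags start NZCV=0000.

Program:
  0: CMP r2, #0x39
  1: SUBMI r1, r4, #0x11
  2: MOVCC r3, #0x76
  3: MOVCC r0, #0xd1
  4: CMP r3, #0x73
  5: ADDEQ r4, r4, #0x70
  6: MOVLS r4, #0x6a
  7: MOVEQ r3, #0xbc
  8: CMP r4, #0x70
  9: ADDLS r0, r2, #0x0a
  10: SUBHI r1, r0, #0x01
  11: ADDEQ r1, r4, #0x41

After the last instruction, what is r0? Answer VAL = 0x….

VAL = 0x63

0: ✓ CMP  NZCV=0010
1: · SUBMI
2: · MOVCC
3: · MOVCC
4: ✓ CMP  NZCV=1000
5: · ADDEQ
6: ✓ MOVLS  r4←0x6a
7: · MOVEQ
8: ✓ CMP  NZCV=1000
9: ✓ ADDLS  r0←0x63
10: · SUBHI
11: · ADDEQ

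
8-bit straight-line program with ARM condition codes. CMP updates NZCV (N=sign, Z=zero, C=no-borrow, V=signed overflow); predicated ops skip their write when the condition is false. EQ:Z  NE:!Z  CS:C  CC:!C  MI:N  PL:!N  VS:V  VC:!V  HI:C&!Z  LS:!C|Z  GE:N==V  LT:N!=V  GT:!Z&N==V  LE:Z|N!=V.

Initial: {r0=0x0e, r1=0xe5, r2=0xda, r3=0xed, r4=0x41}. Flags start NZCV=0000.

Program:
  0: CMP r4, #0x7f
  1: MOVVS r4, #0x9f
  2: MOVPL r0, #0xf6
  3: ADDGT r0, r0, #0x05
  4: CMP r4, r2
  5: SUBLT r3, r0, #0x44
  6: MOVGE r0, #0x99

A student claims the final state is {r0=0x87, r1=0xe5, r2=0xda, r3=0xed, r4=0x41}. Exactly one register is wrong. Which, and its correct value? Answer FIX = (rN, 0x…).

FIX = (r0, 0x99)

0: ✓ CMP  NZCV=1000
1: · MOVVS
2: · MOVPL
3: · ADDGT
4: ✓ CMP  NZCV=0000
5: · SUBLT
6: ✓ MOVGE  r0←0x99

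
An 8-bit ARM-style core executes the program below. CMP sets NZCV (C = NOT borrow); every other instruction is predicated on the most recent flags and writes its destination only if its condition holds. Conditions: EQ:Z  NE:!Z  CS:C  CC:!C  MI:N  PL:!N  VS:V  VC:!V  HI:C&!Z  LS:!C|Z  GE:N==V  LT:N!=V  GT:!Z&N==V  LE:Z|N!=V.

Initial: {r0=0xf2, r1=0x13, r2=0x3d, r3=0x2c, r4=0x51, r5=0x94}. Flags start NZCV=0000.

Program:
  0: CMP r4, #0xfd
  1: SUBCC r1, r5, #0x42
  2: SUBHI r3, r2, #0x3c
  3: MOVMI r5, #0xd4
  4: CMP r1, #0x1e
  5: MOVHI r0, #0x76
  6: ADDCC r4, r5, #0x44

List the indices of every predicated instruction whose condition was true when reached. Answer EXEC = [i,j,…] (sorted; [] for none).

EXEC = [1,5]

[0] flags=0000 → (cmp)
[1] flags=0000 CC?T → r1=0x52
[2] flags=0000 HI?F → skip
[3] flags=0000 MI?F → skip
[4] flags=0010 → (cmp)
[5] flags=0010 HI?T → r0=0x76
[6] flags=0010 CC?F → skip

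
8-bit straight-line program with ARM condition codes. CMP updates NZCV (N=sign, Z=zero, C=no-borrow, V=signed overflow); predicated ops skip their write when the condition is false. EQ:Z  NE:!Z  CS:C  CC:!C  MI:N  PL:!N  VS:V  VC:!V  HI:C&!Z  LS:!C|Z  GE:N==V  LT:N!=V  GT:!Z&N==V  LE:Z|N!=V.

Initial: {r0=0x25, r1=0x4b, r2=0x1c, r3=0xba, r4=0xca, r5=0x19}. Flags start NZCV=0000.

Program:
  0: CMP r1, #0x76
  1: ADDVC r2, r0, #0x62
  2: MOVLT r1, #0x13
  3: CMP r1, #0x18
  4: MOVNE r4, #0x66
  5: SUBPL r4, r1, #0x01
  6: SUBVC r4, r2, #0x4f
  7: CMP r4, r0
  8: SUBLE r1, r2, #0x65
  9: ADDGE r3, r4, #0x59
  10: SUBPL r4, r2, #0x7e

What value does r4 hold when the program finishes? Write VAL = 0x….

0: ✓ CMP  NZCV=1000
1: ✓ ADDVC  r2←0x87
2: ✓ MOVLT  r1←0x13
3: ✓ CMP  NZCV=1000
4: ✓ MOVNE  r4←0x66
5: · SUBPL
6: ✓ SUBVC  r4←0x38
7: ✓ CMP  NZCV=0010
8: · SUBLE
9: ✓ ADDGE  r3←0x91
10: ✓ SUBPL  r4←0x09

VAL = 0x09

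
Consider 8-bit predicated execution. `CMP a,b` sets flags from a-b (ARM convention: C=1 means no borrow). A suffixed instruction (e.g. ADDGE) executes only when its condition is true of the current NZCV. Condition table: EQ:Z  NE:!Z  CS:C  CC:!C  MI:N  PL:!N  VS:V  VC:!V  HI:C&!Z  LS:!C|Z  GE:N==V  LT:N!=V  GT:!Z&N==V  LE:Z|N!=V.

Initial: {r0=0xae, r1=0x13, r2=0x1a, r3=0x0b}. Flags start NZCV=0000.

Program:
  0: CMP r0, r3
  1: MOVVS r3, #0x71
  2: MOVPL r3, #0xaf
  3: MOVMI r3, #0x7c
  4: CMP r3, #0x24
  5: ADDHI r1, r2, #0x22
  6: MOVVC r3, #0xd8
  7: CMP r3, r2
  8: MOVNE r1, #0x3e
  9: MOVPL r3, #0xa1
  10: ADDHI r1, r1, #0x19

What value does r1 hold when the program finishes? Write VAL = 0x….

[0] flags=1010 → (cmp)
[1] flags=1010 VS?F → skip
[2] flags=1010 PL?F → skip
[3] flags=1010 MI?T → r3=0x7c
[4] flags=0010 → (cmp)
[5] flags=0010 HI?T → r1=0x3c
[6] flags=0010 VC?T → r3=0xd8
[7] flags=1010 → (cmp)
[8] flags=1010 NE?T → r1=0x3e
[9] flags=1010 PL?F → skip
[10] flags=1010 HI?T → r1=0x57

VAL = 0x57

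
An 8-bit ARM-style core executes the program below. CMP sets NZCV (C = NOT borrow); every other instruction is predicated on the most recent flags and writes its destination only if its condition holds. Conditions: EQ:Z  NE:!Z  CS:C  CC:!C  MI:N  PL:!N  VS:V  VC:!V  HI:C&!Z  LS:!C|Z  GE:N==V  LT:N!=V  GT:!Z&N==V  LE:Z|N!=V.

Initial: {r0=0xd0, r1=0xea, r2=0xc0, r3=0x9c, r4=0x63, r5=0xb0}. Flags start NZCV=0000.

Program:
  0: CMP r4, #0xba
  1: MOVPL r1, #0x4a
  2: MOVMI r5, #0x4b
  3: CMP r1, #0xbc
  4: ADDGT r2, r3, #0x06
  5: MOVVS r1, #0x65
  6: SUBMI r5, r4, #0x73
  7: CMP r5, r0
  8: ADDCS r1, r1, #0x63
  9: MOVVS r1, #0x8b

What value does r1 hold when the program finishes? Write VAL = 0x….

VAL = 0xea

[0] flags=1001 → (cmp)
[1] flags=1001 PL?F → skip
[2] flags=1001 MI?T → r5=0x4b
[3] flags=0010 → (cmp)
[4] flags=0010 GT?T → r2=0xa2
[5] flags=0010 VS?F → skip
[6] flags=0010 MI?F → skip
[7] flags=0000 → (cmp)
[8] flags=0000 CS?F → skip
[9] flags=0000 VS?F → skip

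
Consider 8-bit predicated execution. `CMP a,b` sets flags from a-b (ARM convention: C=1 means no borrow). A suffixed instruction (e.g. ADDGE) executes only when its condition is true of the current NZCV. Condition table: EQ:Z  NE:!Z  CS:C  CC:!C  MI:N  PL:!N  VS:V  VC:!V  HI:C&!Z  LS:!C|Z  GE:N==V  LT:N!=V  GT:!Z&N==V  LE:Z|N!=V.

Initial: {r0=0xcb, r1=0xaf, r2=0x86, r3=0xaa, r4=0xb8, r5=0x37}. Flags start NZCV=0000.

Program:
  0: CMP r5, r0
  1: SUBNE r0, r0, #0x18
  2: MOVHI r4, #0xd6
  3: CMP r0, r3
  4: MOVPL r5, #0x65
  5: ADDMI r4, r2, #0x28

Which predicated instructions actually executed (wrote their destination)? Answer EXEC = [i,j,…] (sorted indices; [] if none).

0: ✓ CMP  NZCV=0000
1: ✓ SUBNE  r0←0xb3
2: · MOVHI
3: ✓ CMP  NZCV=0010
4: ✓ MOVPL  r5←0x65
5: · ADDMI

EXEC = [1,4]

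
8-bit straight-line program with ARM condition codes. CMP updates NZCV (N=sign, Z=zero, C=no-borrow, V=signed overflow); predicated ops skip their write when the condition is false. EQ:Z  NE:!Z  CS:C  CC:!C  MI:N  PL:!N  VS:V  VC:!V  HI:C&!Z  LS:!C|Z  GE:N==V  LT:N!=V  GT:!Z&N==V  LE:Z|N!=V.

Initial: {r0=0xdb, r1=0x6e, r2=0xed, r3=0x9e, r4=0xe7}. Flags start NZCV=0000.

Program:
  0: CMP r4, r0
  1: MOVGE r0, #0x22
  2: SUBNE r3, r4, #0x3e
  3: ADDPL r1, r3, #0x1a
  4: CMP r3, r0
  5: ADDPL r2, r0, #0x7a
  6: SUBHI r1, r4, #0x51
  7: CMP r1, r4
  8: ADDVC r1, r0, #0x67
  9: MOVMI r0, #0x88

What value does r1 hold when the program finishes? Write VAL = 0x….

VAL = 0x89

[0] flags=0010 → (cmp)
[1] flags=0010 GE?T → r0=0x22
[2] flags=0010 NE?T → r3=0xa9
[3] flags=0010 PL?T → r1=0xc3
[4] flags=1010 → (cmp)
[5] flags=1010 PL?F → skip
[6] flags=1010 HI?T → r1=0x96
[7] flags=1000 → (cmp)
[8] flags=1000 VC?T → r1=0x89
[9] flags=1000 MI?T → r0=0x88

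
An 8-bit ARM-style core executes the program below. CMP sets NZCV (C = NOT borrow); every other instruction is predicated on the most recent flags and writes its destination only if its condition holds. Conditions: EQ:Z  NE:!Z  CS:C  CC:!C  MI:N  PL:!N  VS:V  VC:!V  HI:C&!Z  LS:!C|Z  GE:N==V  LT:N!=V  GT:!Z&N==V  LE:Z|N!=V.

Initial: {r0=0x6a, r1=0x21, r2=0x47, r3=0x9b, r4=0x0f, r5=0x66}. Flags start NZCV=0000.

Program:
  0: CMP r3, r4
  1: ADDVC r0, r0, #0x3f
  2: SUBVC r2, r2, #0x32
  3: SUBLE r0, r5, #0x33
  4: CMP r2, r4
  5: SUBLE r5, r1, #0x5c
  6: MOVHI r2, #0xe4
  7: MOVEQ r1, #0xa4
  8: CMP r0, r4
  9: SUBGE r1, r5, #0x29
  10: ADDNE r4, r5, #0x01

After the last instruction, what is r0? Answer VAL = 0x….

VAL = 0x33

[0] flags=1010 → (cmp)
[1] flags=1010 VC?T → r0=0xa9
[2] flags=1010 VC?T → r2=0x15
[3] flags=1010 LE?T → r0=0x33
[4] flags=0010 → (cmp)
[5] flags=0010 LE?F → skip
[6] flags=0010 HI?T → r2=0xe4
[7] flags=0010 EQ?F → skip
[8] flags=0010 → (cmp)
[9] flags=0010 GE?T → r1=0x3d
[10] flags=0010 NE?T → r4=0x67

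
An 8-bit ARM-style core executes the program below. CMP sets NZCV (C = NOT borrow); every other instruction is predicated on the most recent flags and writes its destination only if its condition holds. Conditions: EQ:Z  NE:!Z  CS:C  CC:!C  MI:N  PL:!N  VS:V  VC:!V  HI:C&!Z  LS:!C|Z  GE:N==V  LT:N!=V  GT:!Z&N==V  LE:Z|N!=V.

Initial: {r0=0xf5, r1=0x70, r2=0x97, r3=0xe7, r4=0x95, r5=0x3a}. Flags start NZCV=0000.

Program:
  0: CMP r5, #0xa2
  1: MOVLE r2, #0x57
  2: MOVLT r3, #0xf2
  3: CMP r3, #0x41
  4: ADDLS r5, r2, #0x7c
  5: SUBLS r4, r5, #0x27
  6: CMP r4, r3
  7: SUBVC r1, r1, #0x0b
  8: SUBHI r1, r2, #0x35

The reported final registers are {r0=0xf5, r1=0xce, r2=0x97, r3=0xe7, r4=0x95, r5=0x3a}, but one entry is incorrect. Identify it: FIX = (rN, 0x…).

[0] flags=1001 → (cmp)
[1] flags=1001 LE?F → skip
[2] flags=1001 LT?F → skip
[3] flags=1010 → (cmp)
[4] flags=1010 LS?F → skip
[5] flags=1010 LS?F → skip
[6] flags=1000 → (cmp)
[7] flags=1000 VC?T → r1=0x65
[8] flags=1000 HI?F → skip

FIX = (r1, 0x65)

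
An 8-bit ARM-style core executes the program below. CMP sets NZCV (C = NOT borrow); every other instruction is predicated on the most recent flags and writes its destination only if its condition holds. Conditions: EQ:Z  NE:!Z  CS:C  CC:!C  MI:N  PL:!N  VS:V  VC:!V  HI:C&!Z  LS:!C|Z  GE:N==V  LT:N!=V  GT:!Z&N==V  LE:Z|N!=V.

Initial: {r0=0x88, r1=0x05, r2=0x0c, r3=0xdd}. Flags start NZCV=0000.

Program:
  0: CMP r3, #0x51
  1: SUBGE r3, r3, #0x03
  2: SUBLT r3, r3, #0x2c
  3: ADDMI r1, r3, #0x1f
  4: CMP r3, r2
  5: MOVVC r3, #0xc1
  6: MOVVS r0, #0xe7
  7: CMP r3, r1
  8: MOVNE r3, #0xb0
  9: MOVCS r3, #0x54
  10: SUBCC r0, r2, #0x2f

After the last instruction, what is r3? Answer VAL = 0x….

[0] flags=1010 → (cmp)
[1] flags=1010 GE?F → skip
[2] flags=1010 LT?T → r3=0xb1
[3] flags=1010 MI?T → r1=0xd0
[4] flags=1010 → (cmp)
[5] flags=1010 VC?T → r3=0xc1
[6] flags=1010 VS?F → skip
[7] flags=1000 → (cmp)
[8] flags=1000 NE?T → r3=0xb0
[9] flags=1000 CS?F → skip
[10] flags=1000 CC?T → r0=0xdd

VAL = 0xb0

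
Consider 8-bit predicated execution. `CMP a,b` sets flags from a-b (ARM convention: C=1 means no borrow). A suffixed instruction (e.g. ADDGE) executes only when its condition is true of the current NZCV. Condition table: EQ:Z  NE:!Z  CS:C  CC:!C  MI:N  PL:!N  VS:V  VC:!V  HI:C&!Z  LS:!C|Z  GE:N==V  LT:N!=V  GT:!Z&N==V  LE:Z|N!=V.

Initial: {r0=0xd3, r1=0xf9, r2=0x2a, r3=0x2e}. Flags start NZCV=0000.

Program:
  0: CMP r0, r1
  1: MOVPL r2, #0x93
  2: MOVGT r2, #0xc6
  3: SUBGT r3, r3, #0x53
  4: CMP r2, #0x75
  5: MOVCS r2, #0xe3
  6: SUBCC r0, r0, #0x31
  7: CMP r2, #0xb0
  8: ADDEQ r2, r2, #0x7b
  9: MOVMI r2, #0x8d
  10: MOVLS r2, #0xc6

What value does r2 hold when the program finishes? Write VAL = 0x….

VAL = 0xc6

[0] flags=1000 → (cmp)
[1] flags=1000 PL?F → skip
[2] flags=1000 GT?F → skip
[3] flags=1000 GT?F → skip
[4] flags=1000 → (cmp)
[5] flags=1000 CS?F → skip
[6] flags=1000 CC?T → r0=0xa2
[7] flags=0000 → (cmp)
[8] flags=0000 EQ?F → skip
[9] flags=0000 MI?F → skip
[10] flags=0000 LS?T → r2=0xc6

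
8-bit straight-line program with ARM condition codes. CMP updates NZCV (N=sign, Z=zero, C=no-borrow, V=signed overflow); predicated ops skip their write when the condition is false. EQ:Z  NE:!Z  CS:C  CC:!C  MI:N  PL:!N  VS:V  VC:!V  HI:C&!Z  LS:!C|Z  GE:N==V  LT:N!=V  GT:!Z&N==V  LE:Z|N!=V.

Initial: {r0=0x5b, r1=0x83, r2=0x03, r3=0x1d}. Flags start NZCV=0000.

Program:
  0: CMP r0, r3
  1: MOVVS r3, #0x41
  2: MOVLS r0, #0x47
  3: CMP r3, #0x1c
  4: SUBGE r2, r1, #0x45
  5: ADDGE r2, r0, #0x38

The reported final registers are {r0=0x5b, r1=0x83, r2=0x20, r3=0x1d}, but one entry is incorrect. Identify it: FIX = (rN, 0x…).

[0] flags=0010 → (cmp)
[1] flags=0010 VS?F → skip
[2] flags=0010 LS?F → skip
[3] flags=0010 → (cmp)
[4] flags=0010 GE?T → r2=0x3e
[5] flags=0010 GE?T → r2=0x93

FIX = (r2, 0x93)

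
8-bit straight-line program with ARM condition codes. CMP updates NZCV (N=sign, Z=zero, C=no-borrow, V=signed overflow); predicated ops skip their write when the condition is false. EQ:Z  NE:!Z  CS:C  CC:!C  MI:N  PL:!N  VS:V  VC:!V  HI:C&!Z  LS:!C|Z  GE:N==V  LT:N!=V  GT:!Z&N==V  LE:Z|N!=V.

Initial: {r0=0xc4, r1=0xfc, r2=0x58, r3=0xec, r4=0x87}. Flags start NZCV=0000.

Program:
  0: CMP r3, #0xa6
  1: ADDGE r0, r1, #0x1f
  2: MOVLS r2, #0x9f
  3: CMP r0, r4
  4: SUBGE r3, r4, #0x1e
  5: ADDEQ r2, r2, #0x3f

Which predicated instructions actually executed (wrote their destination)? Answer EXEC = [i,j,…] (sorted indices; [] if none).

EXEC = [1,4]

[0] flags=0010 → (cmp)
[1] flags=0010 GE?T → r0=0x1b
[2] flags=0010 LS?F → skip
[3] flags=1001 → (cmp)
[4] flags=1001 GE?T → r3=0x69
[5] flags=1001 EQ?F → skip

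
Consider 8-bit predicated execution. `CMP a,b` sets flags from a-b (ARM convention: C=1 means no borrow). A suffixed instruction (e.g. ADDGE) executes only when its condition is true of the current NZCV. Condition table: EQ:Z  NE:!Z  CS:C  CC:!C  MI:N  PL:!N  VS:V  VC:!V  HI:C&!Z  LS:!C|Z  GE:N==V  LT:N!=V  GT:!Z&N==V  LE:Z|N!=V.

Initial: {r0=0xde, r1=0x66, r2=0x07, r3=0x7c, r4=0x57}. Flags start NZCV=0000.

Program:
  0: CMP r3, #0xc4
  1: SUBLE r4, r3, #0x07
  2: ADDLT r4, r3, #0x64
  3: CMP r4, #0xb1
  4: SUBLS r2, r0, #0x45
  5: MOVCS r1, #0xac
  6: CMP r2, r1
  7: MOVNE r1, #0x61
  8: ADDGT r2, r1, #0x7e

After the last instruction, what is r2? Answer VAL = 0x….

VAL = 0x99

0: ✓ CMP  NZCV=1001
1: · SUBLE
2: · ADDLT
3: ✓ CMP  NZCV=1001
4: ✓ SUBLS  r2←0x99
5: · MOVCS
6: ✓ CMP  NZCV=0011
7: ✓ MOVNE  r1←0x61
8: · ADDGT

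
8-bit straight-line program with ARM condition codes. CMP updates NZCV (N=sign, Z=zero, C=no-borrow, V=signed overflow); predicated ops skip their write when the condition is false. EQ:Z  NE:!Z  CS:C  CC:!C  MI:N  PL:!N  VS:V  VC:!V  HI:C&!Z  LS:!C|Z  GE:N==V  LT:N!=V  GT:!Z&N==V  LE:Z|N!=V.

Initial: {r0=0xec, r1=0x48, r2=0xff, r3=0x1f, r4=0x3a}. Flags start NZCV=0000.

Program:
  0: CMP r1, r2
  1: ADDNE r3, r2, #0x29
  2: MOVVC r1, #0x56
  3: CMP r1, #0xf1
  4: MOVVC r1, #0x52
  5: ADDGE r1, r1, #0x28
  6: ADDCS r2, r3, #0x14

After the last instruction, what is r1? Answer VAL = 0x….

VAL = 0x7a

0: ✓ CMP  NZCV=0000
1: ✓ ADDNE  r3←0x28
2: ✓ MOVVC  r1←0x56
3: ✓ CMP  NZCV=0000
4: ✓ MOVVC  r1←0x52
5: ✓ ADDGE  r1←0x7a
6: · ADDCS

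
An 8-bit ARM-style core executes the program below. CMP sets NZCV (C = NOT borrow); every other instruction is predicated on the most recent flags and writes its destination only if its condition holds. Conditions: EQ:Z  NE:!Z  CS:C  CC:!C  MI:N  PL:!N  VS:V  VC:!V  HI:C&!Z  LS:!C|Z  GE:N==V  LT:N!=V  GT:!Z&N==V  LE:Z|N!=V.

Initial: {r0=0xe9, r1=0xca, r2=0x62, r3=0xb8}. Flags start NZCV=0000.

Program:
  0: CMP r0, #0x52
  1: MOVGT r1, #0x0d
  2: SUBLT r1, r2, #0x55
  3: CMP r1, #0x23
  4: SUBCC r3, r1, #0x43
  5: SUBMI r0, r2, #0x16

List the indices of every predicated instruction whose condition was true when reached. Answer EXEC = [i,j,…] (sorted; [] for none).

EXEC = [2,4,5]

0: ✓ CMP  NZCV=1010
1: · MOVGT
2: ✓ SUBLT  r1←0x0d
3: ✓ CMP  NZCV=1000
4: ✓ SUBCC  r3←0xca
5: ✓ SUBMI  r0←0x4c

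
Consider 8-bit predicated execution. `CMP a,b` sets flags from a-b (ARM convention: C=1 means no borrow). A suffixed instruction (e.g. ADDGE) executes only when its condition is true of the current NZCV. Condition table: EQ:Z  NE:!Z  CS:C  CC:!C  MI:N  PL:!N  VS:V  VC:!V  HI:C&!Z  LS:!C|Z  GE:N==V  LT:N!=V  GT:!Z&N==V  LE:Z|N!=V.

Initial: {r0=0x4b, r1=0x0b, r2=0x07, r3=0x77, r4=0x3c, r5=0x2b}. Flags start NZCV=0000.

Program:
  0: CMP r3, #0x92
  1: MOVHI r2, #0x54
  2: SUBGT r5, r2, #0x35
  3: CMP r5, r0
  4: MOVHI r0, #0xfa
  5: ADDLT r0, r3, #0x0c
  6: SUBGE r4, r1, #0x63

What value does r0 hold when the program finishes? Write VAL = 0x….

VAL = 0x83

0: ✓ CMP  NZCV=1001
1: · MOVHI
2: ✓ SUBGT  r5←0xd2
3: ✓ CMP  NZCV=1010
4: ✓ MOVHI  r0←0xfa
5: ✓ ADDLT  r0←0x83
6: · SUBGE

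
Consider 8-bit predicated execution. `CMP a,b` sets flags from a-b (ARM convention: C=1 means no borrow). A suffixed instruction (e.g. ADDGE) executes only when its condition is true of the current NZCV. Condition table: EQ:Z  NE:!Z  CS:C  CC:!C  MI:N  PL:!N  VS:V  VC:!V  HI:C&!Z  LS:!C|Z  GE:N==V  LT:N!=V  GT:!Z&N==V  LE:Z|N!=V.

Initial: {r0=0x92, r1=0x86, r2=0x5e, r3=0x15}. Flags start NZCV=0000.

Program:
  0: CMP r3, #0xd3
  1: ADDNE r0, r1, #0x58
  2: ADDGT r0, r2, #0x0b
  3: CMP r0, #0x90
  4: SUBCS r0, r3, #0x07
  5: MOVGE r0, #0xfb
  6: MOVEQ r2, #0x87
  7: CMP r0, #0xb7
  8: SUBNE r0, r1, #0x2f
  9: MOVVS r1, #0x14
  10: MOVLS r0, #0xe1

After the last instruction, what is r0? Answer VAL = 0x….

VAL = 0x57

0: ✓ CMP  NZCV=0000
1: ✓ ADDNE  r0←0xde
2: ✓ ADDGT  r0←0x69
3: ✓ CMP  NZCV=1001
4: · SUBCS
5: ✓ MOVGE  r0←0xfb
6: · MOVEQ
7: ✓ CMP  NZCV=0010
8: ✓ SUBNE  r0←0x57
9: · MOVVS
10: · MOVLS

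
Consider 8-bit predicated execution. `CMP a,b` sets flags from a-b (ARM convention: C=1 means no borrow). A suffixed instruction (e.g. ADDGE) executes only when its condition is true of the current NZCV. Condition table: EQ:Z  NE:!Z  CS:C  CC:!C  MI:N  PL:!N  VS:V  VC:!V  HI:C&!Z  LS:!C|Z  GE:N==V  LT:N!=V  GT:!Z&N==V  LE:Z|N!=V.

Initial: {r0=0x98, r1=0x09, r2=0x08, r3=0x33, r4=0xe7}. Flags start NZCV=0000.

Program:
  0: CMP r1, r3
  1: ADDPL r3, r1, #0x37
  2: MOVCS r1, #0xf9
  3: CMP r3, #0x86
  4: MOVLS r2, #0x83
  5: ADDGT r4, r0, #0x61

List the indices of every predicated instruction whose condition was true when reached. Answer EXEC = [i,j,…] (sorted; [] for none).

0: ✓ CMP  NZCV=1000
1: · ADDPL
2: · MOVCS
3: ✓ CMP  NZCV=1001
4: ✓ MOVLS  r2←0x83
5: ✓ ADDGT  r4←0xf9

EXEC = [4,5]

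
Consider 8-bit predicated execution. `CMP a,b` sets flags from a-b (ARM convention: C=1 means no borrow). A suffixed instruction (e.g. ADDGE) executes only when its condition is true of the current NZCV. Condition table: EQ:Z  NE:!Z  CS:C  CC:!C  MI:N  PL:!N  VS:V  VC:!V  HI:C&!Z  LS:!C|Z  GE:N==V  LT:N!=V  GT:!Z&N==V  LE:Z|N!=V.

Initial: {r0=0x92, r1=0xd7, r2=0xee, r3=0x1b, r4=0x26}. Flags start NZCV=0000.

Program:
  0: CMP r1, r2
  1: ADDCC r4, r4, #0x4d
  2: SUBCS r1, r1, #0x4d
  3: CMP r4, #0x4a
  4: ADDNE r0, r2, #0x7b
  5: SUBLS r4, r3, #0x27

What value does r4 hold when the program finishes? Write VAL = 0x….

VAL = 0x73

[0] flags=1000 → (cmp)
[1] flags=1000 CC?T → r4=0x73
[2] flags=1000 CS?F → skip
[3] flags=0010 → (cmp)
[4] flags=0010 NE?T → r0=0x69
[5] flags=0010 LS?F → skip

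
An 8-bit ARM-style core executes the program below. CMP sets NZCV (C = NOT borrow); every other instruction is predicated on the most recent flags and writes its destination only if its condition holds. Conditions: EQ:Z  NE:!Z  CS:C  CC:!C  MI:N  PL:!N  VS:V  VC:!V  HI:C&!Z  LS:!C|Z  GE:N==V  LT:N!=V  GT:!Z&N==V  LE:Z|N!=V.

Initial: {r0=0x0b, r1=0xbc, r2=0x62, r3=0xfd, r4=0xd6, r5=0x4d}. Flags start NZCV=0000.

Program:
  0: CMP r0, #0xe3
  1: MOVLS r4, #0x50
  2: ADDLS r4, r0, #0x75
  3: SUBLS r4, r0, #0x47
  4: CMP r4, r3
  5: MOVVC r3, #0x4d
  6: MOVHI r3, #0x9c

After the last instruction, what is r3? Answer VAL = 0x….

0: ✓ CMP  NZCV=0000
1: ✓ MOVLS  r4←0x50
2: ✓ ADDLS  r4←0x80
3: ✓ SUBLS  r4←0xc4
4: ✓ CMP  NZCV=1000
5: ✓ MOVVC  r3←0x4d
6: · MOVHI

VAL = 0x4d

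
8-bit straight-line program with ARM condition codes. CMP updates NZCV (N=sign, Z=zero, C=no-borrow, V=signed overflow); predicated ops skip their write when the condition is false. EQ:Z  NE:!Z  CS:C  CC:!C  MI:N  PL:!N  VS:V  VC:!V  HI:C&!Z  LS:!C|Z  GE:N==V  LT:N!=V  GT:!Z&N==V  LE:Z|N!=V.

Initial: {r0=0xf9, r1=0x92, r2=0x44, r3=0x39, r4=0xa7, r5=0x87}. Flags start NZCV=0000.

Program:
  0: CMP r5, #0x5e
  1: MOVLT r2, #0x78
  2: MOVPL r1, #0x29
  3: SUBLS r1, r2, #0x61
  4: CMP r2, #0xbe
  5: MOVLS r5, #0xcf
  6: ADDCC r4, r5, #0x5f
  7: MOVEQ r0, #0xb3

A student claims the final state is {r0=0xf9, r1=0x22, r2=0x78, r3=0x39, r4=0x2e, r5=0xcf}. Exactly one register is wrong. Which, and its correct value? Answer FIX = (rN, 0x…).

FIX = (r1, 0x29)

[0] flags=0011 → (cmp)
[1] flags=0011 LT?T → r2=0x78
[2] flags=0011 PL?T → r1=0x29
[3] flags=0011 LS?F → skip
[4] flags=1001 → (cmp)
[5] flags=1001 LS?T → r5=0xcf
[6] flags=1001 CC?T → r4=0x2e
[7] flags=1001 EQ?F → skip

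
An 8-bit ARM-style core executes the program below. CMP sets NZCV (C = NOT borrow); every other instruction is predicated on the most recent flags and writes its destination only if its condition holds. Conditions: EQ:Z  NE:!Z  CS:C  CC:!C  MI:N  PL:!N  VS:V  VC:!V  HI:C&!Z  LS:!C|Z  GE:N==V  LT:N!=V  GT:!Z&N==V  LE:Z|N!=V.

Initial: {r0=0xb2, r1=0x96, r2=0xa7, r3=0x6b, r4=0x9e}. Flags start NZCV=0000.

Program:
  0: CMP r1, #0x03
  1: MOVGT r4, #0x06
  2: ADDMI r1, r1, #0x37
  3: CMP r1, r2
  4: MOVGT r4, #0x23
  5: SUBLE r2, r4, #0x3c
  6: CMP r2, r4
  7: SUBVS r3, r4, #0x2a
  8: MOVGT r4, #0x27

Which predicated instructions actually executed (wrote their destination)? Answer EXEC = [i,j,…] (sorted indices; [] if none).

EXEC = [2,4]

[0] flags=1010 → (cmp)
[1] flags=1010 GT?F → skip
[2] flags=1010 MI?T → r1=0xcd
[3] flags=0010 → (cmp)
[4] flags=0010 GT?T → r4=0x23
[5] flags=0010 LE?F → skip
[6] flags=1010 → (cmp)
[7] flags=1010 VS?F → skip
[8] flags=1010 GT?F → skip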